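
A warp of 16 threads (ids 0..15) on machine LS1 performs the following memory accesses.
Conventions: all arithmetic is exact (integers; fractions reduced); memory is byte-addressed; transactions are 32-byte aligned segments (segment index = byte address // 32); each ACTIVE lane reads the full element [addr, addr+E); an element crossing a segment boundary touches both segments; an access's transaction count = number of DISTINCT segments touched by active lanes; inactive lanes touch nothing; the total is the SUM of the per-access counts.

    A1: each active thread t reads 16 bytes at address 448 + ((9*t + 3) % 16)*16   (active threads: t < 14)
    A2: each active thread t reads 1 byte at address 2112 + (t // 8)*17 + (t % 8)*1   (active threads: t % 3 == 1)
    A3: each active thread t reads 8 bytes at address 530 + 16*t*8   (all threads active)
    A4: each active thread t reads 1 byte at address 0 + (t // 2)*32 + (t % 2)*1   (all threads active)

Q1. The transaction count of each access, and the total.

A1: 8 transactions
A2: 1 transaction
A3: 16 transactions
A4: 8 transactions

Answer: 8,1,16,8; total 33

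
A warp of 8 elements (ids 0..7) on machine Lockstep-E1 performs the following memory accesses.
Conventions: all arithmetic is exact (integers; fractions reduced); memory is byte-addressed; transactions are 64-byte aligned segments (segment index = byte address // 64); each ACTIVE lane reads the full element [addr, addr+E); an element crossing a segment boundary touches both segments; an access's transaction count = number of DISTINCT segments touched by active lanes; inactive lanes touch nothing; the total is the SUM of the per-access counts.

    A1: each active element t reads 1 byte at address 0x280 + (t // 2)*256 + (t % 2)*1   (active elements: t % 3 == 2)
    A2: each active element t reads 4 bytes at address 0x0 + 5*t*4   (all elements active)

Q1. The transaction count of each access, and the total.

A1: 2 transactions
A2: 3 transactions

Answer: 2,3; total 5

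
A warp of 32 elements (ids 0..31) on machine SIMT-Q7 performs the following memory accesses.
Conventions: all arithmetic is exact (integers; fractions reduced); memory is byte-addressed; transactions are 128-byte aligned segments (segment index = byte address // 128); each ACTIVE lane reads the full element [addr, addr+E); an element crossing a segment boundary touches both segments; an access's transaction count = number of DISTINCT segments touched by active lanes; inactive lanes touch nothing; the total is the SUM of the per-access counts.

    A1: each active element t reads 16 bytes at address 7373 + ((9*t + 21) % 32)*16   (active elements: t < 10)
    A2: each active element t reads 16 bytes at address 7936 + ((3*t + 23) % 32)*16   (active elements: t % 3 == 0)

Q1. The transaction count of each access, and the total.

A1: 5 transactions
A2: 4 transactions

Answer: 5,4; total 9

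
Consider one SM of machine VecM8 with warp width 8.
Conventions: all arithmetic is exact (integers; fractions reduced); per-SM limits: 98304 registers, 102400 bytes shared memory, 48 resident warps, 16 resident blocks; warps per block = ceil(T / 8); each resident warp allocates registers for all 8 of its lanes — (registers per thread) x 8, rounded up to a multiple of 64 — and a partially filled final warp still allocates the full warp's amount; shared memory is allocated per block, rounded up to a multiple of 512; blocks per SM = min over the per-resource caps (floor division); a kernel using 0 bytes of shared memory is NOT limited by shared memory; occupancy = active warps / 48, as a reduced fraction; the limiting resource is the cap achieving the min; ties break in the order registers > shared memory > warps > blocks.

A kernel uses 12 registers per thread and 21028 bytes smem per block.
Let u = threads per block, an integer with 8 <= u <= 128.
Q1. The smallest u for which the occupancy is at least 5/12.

Answer: u = 33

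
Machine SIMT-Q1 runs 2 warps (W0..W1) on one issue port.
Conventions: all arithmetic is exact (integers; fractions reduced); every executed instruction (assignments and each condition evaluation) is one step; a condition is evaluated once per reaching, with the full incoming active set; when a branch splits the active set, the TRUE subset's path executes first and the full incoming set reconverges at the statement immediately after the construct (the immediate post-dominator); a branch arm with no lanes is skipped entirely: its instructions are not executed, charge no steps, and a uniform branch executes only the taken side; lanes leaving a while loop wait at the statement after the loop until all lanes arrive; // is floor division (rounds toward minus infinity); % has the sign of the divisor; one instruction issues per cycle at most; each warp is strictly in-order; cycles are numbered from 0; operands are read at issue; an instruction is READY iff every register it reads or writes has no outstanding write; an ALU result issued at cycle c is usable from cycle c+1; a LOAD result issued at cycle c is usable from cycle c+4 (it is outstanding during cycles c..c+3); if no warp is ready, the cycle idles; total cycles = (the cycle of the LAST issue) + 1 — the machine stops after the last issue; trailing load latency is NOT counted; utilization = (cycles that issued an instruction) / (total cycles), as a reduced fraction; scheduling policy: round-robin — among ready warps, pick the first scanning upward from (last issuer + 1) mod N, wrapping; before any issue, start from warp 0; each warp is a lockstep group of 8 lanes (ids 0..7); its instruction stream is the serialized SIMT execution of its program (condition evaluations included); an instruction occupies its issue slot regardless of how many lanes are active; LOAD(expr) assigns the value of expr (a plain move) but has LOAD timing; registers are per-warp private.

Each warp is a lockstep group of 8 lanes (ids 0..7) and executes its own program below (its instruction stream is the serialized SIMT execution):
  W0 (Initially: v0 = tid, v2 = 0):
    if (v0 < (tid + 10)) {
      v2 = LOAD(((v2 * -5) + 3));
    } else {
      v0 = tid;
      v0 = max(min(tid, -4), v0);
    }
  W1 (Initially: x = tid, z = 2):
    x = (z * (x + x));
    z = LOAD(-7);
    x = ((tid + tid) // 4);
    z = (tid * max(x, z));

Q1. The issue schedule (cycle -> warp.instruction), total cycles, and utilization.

cycle 0: W0.I0
cycle 1: W1.I0
cycle 2: W0.I1
cycle 3: W1.I1
cycle 4: W1.I2
cycle 5: idle
cycle 6: idle
cycle 7: W1.I3

Answer: 8 cycles, utilization 3/4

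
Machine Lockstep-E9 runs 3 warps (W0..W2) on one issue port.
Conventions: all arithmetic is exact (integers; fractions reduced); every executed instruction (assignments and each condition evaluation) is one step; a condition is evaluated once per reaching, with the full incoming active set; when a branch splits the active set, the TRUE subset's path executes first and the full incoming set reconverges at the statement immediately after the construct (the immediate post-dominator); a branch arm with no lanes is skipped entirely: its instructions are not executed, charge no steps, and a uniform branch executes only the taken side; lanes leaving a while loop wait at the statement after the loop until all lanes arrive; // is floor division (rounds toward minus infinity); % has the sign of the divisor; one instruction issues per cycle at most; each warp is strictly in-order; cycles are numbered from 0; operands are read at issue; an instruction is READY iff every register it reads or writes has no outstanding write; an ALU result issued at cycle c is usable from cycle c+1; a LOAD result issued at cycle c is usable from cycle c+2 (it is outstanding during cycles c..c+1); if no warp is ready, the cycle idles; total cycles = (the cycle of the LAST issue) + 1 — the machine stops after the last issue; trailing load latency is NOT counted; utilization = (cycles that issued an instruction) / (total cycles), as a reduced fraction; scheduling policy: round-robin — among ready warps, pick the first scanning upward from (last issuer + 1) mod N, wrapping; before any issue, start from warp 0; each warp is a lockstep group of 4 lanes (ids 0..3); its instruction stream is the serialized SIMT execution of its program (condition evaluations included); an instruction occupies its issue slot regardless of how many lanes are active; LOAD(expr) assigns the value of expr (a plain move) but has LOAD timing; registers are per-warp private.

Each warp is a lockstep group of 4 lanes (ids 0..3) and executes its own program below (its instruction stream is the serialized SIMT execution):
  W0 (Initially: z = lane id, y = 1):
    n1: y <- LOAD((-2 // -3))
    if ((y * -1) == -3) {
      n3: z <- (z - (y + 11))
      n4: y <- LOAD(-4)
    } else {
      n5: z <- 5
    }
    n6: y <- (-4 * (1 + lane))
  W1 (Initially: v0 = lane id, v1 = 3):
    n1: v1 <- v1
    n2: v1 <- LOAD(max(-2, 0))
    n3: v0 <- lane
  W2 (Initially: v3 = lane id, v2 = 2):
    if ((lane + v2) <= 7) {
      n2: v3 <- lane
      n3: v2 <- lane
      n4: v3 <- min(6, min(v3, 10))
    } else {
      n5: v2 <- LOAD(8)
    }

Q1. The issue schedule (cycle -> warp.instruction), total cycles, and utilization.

cycle 0: W0.I0
cycle 1: W1.I0
cycle 2: W2.I0
cycle 3: W0.I1
cycle 4: W1.I1
cycle 5: W2.I1
cycle 6: W0.I2
cycle 7: W1.I2
cycle 8: W2.I2
cycle 9: W0.I3
cycle 10: W2.I3

Answer: 11 cycles, utilization 1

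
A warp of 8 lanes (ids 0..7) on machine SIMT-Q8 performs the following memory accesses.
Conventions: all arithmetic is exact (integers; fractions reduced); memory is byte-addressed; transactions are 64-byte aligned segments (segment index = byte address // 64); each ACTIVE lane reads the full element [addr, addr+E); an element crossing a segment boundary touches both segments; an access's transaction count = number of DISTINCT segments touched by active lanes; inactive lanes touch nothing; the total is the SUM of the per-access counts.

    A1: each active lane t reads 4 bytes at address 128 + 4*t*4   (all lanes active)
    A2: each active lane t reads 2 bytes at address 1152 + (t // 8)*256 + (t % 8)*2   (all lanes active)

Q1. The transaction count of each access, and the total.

A1: 2 transactions
A2: 1 transaction

Answer: 2,1; total 3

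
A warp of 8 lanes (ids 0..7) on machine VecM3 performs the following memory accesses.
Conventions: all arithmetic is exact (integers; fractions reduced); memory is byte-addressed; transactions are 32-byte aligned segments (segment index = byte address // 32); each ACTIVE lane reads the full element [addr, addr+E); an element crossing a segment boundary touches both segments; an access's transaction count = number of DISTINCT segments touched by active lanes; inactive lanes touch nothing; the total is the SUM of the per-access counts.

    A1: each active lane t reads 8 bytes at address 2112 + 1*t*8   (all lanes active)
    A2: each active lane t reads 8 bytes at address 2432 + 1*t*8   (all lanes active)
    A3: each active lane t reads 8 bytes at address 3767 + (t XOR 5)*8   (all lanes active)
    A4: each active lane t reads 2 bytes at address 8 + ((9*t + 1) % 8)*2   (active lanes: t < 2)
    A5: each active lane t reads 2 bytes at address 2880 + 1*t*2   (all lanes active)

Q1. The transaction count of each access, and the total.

A1: 2 transactions
A2: 2 transactions
A3: 3 transactions
A4: 1 transaction
A5: 1 transaction

Answer: 2,2,3,1,1; total 9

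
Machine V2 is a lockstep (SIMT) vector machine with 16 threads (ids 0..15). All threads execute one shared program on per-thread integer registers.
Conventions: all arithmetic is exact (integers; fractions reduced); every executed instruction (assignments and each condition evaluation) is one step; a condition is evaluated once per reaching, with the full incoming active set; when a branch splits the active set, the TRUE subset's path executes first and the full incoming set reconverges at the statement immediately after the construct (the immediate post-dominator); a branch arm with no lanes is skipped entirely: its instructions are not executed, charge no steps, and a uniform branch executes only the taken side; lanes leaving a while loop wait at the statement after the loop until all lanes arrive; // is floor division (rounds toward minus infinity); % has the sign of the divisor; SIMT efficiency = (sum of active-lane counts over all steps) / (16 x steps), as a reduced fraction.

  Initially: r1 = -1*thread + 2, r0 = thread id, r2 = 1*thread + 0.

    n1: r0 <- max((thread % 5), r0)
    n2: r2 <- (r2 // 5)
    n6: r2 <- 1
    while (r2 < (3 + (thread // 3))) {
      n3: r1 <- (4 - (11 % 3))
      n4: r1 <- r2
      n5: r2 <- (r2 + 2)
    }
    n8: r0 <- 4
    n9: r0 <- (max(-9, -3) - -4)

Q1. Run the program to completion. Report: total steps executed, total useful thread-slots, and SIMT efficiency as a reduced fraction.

Answer: 22 steps, 244 useful, 61/88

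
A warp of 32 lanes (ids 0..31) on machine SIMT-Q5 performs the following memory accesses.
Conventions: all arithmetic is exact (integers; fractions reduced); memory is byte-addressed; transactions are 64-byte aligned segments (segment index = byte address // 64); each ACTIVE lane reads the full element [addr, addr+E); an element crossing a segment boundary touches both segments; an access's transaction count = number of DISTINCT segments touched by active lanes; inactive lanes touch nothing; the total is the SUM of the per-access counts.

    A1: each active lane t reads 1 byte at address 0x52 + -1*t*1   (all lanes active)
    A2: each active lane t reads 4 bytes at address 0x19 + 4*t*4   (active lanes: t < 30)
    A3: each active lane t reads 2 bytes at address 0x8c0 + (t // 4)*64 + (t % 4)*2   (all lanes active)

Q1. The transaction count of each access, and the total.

A1: 2 transactions
A2: 8 transactions
A3: 8 transactions

Answer: 2,8,8; total 18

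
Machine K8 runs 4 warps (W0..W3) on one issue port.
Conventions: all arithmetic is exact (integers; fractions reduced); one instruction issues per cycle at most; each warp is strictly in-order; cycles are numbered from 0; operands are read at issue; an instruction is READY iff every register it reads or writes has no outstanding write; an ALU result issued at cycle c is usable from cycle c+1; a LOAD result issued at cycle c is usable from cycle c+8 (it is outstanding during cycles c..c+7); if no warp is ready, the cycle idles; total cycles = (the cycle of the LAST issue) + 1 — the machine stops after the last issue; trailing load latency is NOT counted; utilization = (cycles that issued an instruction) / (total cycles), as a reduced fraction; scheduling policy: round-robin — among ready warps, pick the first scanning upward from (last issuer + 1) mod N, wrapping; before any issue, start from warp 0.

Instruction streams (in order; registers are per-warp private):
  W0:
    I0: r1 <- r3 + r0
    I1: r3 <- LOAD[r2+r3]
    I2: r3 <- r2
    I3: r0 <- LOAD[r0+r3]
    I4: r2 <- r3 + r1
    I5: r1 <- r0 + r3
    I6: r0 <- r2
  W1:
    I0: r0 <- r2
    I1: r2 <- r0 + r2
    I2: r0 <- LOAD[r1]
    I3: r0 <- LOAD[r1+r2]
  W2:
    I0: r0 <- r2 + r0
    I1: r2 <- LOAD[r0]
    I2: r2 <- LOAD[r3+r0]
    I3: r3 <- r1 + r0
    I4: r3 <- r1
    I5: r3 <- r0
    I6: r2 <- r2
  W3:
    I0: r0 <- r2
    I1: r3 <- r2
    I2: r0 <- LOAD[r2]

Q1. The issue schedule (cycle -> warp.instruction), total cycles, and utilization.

cycle 0: W0.I0
cycle 1: W1.I0
cycle 2: W2.I0
cycle 3: W3.I0
cycle 4: W0.I1
cycle 5: W1.I1
cycle 6: W2.I1
cycle 7: W3.I1
cycle 8: W1.I2
cycle 9: W3.I2
cycle 10: idle
cycle 11: idle
cycle 12: W0.I2
cycle 13: W0.I3
cycle 14: W2.I2
cycle 15: W0.I4
cycle 16: W1.I3
cycle 17: W2.I3
cycle 18: W2.I4
cycle 19: W2.I5
cycle 20: idle
cycle 21: W0.I5
cycle 22: W2.I6
cycle 23: W0.I6

Answer: 24 cycles, utilization 7/8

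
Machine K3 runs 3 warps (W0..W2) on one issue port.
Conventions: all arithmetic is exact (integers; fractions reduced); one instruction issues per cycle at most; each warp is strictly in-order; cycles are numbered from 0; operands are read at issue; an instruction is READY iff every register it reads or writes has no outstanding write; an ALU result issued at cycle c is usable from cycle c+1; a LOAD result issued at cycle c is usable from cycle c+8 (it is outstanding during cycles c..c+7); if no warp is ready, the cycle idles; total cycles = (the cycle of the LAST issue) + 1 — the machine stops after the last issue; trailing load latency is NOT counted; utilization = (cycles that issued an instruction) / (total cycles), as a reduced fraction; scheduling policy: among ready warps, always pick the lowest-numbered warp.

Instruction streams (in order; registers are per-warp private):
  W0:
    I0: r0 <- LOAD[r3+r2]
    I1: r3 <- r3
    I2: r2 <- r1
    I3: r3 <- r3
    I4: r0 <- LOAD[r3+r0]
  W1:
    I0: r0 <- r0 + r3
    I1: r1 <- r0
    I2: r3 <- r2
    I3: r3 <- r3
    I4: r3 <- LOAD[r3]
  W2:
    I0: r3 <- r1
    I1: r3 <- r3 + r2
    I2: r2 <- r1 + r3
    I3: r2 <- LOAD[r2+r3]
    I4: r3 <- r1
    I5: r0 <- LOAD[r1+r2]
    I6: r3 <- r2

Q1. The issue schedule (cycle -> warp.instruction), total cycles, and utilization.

cycle 0: W0.I0
cycle 1: W0.I1
cycle 2: W0.I2
cycle 3: W0.I3
cycle 4: W1.I0
cycle 5: W1.I1
cycle 6: W1.I2
cycle 7: W1.I3
cycle 8: W0.I4
cycle 9: W1.I4
cycle 10: W2.I0
cycle 11: W2.I1
cycle 12: W2.I2
cycle 13: W2.I3
cycle 14: W2.I4
cycle 15: idle
cycle 16: idle
cycle 17: idle
cycle 18: idle
cycle 19: idle
cycle 20: idle
cycle 21: W2.I5
cycle 22: W2.I6

Answer: 23 cycles, utilization 17/23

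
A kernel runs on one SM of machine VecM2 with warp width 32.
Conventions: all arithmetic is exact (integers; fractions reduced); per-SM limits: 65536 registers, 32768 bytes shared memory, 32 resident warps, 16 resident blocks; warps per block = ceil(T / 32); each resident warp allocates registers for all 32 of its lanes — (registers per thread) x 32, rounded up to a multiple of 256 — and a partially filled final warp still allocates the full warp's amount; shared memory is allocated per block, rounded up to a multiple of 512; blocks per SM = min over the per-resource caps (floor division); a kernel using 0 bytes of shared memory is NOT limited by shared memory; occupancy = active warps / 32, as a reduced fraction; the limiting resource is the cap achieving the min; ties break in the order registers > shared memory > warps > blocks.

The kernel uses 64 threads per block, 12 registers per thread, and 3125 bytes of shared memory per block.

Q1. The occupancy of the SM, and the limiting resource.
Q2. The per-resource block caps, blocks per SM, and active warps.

Answer: occupancy 9/16, limited by shared memory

registers: 64 blocks
shared memory: 9 blocks
warps: 16 blocks
blocks: 16 blocks

Answer: 9 blocks, 18 active warps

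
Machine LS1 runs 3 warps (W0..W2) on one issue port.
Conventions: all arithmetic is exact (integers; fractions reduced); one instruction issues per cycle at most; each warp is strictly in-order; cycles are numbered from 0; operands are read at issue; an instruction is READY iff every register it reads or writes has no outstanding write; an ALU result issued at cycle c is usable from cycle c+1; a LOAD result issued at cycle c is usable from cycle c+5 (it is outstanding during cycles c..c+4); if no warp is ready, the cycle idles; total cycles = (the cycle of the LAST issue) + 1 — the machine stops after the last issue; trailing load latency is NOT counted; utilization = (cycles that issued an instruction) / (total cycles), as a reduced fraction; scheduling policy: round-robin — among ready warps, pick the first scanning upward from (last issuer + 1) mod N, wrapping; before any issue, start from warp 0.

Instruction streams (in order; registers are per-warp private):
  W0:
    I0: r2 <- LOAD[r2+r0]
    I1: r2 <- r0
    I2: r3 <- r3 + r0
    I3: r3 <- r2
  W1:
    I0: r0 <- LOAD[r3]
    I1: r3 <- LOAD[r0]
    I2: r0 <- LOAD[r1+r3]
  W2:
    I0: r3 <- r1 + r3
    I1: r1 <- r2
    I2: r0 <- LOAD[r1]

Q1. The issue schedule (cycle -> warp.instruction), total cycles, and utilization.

cycle 0: W0.I0
cycle 1: W1.I0
cycle 2: W2.I0
cycle 3: W2.I1
cycle 4: W2.I2
cycle 5: W0.I1
cycle 6: W1.I1
cycle 7: W0.I2
cycle 8: W0.I3
cycle 9: idle
cycle 10: idle
cycle 11: W1.I2

Answer: 12 cycles, utilization 5/6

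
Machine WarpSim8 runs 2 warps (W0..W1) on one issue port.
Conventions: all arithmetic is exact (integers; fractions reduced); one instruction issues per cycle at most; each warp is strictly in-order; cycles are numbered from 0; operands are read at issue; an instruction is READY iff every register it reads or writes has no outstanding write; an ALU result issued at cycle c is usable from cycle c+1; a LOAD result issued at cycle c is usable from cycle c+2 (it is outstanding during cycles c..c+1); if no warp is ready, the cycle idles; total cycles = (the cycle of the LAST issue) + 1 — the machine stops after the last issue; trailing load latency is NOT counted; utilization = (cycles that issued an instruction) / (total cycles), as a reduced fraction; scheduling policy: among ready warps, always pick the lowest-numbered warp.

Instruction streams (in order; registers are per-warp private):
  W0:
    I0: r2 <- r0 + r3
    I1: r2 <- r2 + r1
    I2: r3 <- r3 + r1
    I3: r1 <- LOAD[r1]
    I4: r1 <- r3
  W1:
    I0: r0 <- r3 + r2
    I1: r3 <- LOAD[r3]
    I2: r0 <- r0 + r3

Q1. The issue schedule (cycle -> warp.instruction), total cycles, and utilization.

cycle 0: W0.I0
cycle 1: W0.I1
cycle 2: W0.I2
cycle 3: W0.I3
cycle 4: W1.I0
cycle 5: W0.I4
cycle 6: W1.I1
cycle 7: idle
cycle 8: W1.I2

Answer: 9 cycles, utilization 8/9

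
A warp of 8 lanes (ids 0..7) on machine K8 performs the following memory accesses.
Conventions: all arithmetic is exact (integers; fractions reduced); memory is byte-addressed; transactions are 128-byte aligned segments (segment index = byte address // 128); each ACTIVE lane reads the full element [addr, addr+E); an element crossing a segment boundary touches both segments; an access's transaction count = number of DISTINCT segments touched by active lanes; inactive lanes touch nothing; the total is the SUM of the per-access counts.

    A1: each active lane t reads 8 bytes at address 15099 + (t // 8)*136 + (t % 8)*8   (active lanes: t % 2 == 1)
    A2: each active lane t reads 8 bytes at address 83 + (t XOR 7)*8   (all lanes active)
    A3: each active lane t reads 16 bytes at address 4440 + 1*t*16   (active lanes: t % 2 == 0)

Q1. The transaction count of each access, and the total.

A1: 1 transaction
A2: 2 transactions
A3: 2 transactions

Answer: 1,2,2; total 5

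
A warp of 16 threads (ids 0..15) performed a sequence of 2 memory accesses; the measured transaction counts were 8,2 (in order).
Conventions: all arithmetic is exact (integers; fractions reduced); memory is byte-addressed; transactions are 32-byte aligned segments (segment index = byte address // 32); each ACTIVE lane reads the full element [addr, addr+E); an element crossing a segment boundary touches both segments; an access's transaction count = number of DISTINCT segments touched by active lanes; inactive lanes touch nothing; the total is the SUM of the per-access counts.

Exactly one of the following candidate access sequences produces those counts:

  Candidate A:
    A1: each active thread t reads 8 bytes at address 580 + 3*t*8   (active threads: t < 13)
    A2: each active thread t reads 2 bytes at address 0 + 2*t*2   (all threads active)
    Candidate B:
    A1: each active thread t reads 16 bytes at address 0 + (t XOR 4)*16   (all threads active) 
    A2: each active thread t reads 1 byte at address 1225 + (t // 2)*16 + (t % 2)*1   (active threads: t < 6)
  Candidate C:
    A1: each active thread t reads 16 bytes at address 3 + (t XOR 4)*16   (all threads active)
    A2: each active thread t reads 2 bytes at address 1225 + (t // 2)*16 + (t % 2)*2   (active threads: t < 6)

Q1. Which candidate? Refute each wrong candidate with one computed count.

A: A1 gives 10 transactions, not 8
C: A1 gives 9 transactions, not 8
B: all counts match (8,2)

Answer: B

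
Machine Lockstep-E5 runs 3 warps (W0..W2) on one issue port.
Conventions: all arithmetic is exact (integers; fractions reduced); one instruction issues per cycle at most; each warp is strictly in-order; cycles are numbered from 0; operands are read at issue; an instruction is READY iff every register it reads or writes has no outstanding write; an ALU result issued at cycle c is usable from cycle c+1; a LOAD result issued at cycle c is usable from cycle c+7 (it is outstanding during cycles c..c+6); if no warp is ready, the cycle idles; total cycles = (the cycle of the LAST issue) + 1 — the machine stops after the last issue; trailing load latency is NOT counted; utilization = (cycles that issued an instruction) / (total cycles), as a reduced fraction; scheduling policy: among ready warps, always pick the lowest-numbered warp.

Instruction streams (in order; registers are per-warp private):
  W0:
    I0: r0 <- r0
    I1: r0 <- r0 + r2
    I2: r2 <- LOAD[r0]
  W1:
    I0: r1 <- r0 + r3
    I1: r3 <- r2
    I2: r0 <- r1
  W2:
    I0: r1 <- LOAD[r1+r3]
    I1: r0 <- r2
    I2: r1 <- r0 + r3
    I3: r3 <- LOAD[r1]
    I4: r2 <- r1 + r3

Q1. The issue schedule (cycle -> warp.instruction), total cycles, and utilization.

cycle 0: W0.I0
cycle 1: W0.I1
cycle 2: W0.I2
cycle 3: W1.I0
cycle 4: W1.I1
cycle 5: W1.I2
cycle 6: W2.I0
cycle 7: W2.I1
cycle 8: idle
cycle 9: idle
cycle 10: idle
cycle 11: idle
cycle 12: idle
cycle 13: W2.I2
cycle 14: W2.I3
cycle 15: idle
cycle 16: idle
cycle 17: idle
cycle 18: idle
cycle 19: idle
cycle 20: idle
cycle 21: W2.I4

Answer: 22 cycles, utilization 1/2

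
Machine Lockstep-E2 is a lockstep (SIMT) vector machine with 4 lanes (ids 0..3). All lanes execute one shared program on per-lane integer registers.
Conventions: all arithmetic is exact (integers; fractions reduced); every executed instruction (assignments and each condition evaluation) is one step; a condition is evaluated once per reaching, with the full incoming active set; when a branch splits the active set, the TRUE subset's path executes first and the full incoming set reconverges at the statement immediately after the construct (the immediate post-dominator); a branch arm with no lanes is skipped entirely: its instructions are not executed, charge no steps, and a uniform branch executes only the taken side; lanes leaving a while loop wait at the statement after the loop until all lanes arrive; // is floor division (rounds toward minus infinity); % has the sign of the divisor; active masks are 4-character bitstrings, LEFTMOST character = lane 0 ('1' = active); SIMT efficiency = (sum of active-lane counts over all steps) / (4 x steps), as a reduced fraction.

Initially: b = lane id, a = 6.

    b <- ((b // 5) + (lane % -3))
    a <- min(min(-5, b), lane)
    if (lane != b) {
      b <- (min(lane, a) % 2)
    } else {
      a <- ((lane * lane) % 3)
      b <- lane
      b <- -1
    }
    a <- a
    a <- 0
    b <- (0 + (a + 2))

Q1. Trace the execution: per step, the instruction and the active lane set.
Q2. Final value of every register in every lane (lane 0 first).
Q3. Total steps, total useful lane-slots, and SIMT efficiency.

step 0: b <- ((b // 5) + (lane % -3)) 1111
step 1: a <- min(min(-5, b), lane)   1111
step 2: eval (lane != b)             1111
step 3: b <- (min(lane, a) % 2)      0111
step 4: a <- ((lane * lane) % 3)     1000
step 5: b <- lane                    1000
step 6: b <- -1                      1000
step 7: a <- a                       1111
step 8: a <- 0                       1111
step 9: b <- (0 + (a + 2))           1111

Answer: 10 steps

b: 2,2,2,2
a: 0,0,0,0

steps = 10; useful = 30; efficiency = 30/40 = 3/4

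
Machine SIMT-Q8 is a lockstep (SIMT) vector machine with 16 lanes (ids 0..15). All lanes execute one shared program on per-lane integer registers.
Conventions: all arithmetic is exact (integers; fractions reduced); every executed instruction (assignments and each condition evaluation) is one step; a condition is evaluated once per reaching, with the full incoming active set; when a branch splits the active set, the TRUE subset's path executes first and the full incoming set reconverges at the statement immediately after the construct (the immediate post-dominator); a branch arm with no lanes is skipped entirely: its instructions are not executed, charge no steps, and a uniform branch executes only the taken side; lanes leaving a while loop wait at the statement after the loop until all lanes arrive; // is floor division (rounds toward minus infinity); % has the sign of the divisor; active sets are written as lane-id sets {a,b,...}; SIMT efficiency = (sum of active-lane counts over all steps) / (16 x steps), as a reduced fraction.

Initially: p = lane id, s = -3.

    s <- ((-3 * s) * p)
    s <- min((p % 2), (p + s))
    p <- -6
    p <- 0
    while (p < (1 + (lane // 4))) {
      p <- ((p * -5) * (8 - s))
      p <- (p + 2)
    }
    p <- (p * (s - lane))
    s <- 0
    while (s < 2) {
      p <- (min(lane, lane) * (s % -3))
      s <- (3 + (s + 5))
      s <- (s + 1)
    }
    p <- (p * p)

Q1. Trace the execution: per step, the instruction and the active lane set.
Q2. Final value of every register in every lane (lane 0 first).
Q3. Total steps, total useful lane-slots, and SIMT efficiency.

step 0: s <- ((-3 * s) * p)          {0,1,2,3,4,5,6,7,8,9,10,11,12,13,14,15}
step 1: s <- min((p % 2), (p + s))   {0,1,2,3,4,5,6,7,8,9,10,11,12,13,14,15}
step 2: p <- -6                      {0,1,2,3,4,5,6,7,8,9,10,11,12,13,14,15}
step 3: p <- 0                       {0,1,2,3,4,5,6,7,8,9,10,11,12,13,14,15}
step 4: eval (p < (1 + (lane // 4))) {0,1,2,3,4,5,6,7,8,9,10,11,12,13,14,15}
step 5: p <- ((p * -5) * (8 - s))    {0,1,2,3,4,5,6,7,8,9,10,11,12,13,14,15}
step 6: p <- (p + 2)                 {0,1,2,3,4,5,6,7,8,9,10,11,12,13,14,15}
step 7: eval (p < (1 + (lane // 4))) {0,1,2,3,4,5,6,7,8,9,10,11,12,13,14,15}
step 8: p <- ((p * -5) * (8 - s))    {8,9,10,11,12,13,14,15}
step 9: p <- (p + 2)                 {8,9,10,11,12,13,14,15}
step 10: eval (p < (1 + (lane // 4))) {8,9,10,11,12,13,14,15}
step 11: p <- ((p * -5) * (8 - s))    {8,9,10,11,12,13,14,15}
step 12: p <- (p + 2)                 {8,9,10,11,12,13,14,15}
step 13: eval (p < (1 + (lane // 4))) {8,9,10,11,12,13,14,15}
step 14: p <- (p * (s - lane))        {0,1,2,3,4,5,6,7,8,9,10,11,12,13,14,15}
step 15: s <- 0                       {0,1,2,3,4,5,6,7,8,9,10,11,12,13,14,15}
step 16: eval (s < 2)                 {0,1,2,3,4,5,6,7,8,9,10,11,12,13,14,15}
step 17: p <- (min(lane, lane) * (s % -3)) {0,1,2,3,4,5,6,7,8,9,10,11,12,13,14,15}
step 18: s <- (3 + (s + 5))           {0,1,2,3,4,5,6,7,8,9,10,11,12,13,14,15}
step 19: s <- (s + 1)                 {0,1,2,3,4,5,6,7,8,9,10,11,12,13,14,15}
step 20: eval (s < 2)                 {0,1,2,3,4,5,6,7,8,9,10,11,12,13,14,15}
step 21: p <- (p * p)                 {0,1,2,3,4,5,6,7,8,9,10,11,12,13,14,15}

Answer: 22 steps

p: 0,0,0,0,0,0,0,0,0,0,0,0,0,0,0,0
s: 9,9,9,9,9,9,9,9,9,9,9,9,9,9,9,9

steps = 22; useful = 304; efficiency = 304/352 = 19/22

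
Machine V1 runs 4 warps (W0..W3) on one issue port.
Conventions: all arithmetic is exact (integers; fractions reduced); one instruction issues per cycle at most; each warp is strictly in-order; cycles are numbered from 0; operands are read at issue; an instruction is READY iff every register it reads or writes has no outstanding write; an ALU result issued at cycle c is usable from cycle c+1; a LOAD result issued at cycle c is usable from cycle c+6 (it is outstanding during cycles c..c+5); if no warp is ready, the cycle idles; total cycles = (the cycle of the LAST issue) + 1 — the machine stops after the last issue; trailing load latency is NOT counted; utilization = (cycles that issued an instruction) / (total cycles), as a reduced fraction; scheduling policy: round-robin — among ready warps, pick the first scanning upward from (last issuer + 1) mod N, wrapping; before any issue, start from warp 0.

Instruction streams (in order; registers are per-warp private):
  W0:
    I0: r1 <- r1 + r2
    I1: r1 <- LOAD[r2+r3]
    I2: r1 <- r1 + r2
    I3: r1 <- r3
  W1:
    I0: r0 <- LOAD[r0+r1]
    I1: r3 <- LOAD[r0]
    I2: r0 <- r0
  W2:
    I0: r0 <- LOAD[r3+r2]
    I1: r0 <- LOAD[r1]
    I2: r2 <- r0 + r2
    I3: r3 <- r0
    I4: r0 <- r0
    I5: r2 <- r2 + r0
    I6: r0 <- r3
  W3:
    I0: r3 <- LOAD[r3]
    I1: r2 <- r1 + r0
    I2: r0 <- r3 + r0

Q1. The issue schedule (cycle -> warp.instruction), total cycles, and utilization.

cycle 0: W0.I0
cycle 1: W1.I0
cycle 2: W2.I0
cycle 3: W3.I0
cycle 4: W0.I1
cycle 5: W3.I1
cycle 6: idle
cycle 7: W1.I1
cycle 8: W2.I1
cycle 9: W3.I2
cycle 10: W0.I2
cycle 11: W1.I2
cycle 12: W0.I3
cycle 13: idle
cycle 14: W2.I2
cycle 15: W2.I3
cycle 16: W2.I4
cycle 17: W2.I5
cycle 18: W2.I6

Answer: 19 cycles, utilization 17/19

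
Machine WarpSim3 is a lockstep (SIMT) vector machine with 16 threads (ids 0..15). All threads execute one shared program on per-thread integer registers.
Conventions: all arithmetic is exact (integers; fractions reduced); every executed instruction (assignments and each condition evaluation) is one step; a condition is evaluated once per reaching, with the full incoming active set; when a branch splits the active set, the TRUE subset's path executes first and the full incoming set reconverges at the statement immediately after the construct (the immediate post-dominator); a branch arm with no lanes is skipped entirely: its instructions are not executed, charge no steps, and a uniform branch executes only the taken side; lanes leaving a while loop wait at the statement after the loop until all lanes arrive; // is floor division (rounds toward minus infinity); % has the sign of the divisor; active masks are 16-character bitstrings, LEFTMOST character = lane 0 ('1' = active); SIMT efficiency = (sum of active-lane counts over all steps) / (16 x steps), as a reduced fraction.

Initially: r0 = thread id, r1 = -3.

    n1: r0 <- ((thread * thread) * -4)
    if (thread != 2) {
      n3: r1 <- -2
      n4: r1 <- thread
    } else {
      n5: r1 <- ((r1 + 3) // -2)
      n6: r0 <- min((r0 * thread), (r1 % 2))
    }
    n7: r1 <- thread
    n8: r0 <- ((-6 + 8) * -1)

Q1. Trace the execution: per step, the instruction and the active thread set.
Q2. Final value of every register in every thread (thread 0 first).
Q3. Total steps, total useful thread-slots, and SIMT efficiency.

step 0: r0 <- ((thread * thread) * -4) 1111111111111111
step 1: eval (thread != 2)           1111111111111111
step 2: r1 <- -2                     1101111111111111
step 3: r1 <- thread                 1101111111111111
step 4: r1 <- ((r1 + 3) // -2)       0010000000000000
step 5: r0 <- min((r0 * thread), (r1 % 2)) 0010000000000000
step 6: r1 <- thread                 1111111111111111
step 7: r0 <- ((-6 + 8) * -1)        1111111111111111

Answer: 8 steps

r0: -2,-2,-2,-2,-2,-2,-2,-2,-2,-2,-2,-2,-2,-2,-2,-2
r1: 0,1,2,3,4,5,6,7,8,9,10,11,12,13,14,15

steps = 8; useful = 96; efficiency = 96/128 = 3/4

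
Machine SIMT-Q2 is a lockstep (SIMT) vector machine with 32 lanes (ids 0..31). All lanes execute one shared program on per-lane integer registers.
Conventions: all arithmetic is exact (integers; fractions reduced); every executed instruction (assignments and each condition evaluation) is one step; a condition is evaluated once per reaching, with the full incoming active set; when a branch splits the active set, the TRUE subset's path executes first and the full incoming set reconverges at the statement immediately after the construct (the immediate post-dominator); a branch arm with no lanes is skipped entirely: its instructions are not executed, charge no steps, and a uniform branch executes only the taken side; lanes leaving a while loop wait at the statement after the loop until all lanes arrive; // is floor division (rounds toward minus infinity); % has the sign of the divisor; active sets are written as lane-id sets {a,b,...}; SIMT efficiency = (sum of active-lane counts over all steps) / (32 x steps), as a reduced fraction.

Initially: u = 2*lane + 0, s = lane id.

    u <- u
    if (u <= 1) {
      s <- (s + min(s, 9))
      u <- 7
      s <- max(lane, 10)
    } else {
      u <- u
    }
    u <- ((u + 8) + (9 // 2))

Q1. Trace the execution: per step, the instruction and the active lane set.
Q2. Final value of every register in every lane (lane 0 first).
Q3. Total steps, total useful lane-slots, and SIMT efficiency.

step 0: u <- u                       {0,1,2,3,4,5,6,7,8,9,10,11,12,13,14,15,16,17,18,19,20,21,22,23,24,25,26,27,28,29,30,31}
step 1: eval (u <= 1)                {0,1,2,3,4,5,6,7,8,9,10,11,12,13,14,15,16,17,18,19,20,21,22,23,24,25,26,27,28,29,30,31}
step 2: s <- (s + min(s, 9))         {0}
step 3: u <- 7                       {0}
step 4: s <- max(lane, 10)           {0}
step 5: u <- u                       {1,2,3,4,5,6,7,8,9,10,11,12,13,14,15,16,17,18,19,20,21,22,23,24,25,26,27,28,29,30,31}
step 6: u <- ((u + 8) + (9 // 2))    {0,1,2,3,4,5,6,7,8,9,10,11,12,13,14,15,16,17,18,19,20,21,22,23,24,25,26,27,28,29,30,31}

Answer: 7 steps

u: 19,14,16,18,20,22,24,26,28,30,32,34,36,38,40,42,44,46,48,50,52,54,56,58,60,62,64,66,68,70,72,74
s: 10,1,2,3,4,5,6,7,8,9,10,11,12,13,14,15,16,17,18,19,20,21,22,23,24,25,26,27,28,29,30,31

steps = 7; useful = 130; efficiency = 130/224 = 65/112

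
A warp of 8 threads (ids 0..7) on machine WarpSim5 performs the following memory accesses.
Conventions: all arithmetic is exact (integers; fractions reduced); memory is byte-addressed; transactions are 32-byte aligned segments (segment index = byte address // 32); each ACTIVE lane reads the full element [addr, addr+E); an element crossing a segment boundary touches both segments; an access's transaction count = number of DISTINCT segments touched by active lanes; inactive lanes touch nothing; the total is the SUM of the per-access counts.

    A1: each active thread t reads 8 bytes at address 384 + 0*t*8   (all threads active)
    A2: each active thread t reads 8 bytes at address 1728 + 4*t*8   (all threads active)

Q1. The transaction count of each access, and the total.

A1: 1 transaction
A2: 8 transactions

Answer: 1,8; total 9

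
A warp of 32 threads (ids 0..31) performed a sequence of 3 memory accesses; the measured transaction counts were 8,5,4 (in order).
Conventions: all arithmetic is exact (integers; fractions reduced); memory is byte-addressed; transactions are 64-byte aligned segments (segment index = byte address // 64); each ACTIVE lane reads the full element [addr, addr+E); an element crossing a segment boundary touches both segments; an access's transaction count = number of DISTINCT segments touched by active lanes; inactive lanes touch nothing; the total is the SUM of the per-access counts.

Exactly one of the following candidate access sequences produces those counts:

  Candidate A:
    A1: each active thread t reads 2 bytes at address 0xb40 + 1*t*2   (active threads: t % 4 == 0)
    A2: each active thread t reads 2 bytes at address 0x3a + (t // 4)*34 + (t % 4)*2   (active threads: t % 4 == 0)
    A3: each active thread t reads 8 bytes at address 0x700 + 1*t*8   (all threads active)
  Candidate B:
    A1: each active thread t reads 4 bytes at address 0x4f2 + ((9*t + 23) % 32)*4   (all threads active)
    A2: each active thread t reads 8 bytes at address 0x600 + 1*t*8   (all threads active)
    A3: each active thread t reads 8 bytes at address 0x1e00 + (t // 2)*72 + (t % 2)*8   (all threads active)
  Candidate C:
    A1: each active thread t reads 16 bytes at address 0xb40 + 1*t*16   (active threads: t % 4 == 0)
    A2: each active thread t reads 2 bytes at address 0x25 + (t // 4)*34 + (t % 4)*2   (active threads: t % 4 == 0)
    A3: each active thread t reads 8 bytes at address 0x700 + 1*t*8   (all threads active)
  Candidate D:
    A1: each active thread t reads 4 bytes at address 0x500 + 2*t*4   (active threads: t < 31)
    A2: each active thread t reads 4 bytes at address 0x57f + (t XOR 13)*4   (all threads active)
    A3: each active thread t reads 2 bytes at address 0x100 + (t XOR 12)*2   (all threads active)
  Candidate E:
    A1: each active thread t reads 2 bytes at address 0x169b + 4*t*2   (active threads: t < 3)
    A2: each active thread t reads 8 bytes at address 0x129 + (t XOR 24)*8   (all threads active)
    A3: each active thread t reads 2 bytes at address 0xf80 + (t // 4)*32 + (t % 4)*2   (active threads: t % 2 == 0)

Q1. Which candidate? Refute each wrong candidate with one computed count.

A: A1 gives 1 transaction, not 8
B: A1 gives 3 transactions, not 8
D: A1 gives 4 transactions, not 8
E: A1 gives 1 transaction, not 8
C: all counts match (8,5,4)

Answer: C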